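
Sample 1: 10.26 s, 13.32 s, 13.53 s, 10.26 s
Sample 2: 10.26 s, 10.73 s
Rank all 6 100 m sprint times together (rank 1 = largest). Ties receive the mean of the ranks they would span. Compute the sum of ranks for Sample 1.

13

Sorted (descending): 13.53, 13.32, 10.73, 10.26, 10.26, 10.26
The 3 values of 10.26 occupy positions 4–6 → average rank 5.
Sample 1 values → pooled ranks: 10.26→5, 13.32→2, 13.53→1, 10.26→5
Rank sum = 5 + 2 + 1 + 5 = 13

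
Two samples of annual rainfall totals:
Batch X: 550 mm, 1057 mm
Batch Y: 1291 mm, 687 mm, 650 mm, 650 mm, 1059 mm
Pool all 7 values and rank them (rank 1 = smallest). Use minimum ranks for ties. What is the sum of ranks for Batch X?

Sorted (ascending): 550, 650, 650, 687, 1057, 1059, 1291
The 2 values of 650 occupy positions 2–3 → each gets rank 2.
Batch X values → pooled ranks: 550→1, 1057→5
Rank sum = 1 + 5 = 6

6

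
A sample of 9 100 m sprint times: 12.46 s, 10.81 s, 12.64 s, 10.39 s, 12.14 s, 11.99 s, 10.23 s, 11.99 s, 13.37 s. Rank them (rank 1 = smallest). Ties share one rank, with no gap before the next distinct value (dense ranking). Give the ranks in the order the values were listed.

Sorted (ascending): 10.23, 10.39, 10.81, 11.99, 11.99, 12.14, 12.46, 12.64, 13.37
The 2 values of 11.99 share dense rank 4.
Remaining distinct values take the next consecutive integers.

6, 3, 7, 2, 5, 4, 1, 4, 8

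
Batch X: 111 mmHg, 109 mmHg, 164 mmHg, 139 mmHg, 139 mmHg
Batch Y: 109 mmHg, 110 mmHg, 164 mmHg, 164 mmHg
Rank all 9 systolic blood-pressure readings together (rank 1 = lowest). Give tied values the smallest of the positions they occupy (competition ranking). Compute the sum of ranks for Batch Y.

Sorted (ascending): 109, 109, 110, 111, 139, 139, 164, 164, 164
The 2 values of 109 occupy positions 1–2 → each gets rank 1.
The 2 values of 139 occupy positions 5–6 → each gets rank 5.
The 3 values of 164 occupy positions 7–9 → each gets rank 7.
Batch Y values → pooled ranks: 109→1, 110→3, 164→7, 164→7
Rank sum = 1 + 3 + 7 + 7 = 18

18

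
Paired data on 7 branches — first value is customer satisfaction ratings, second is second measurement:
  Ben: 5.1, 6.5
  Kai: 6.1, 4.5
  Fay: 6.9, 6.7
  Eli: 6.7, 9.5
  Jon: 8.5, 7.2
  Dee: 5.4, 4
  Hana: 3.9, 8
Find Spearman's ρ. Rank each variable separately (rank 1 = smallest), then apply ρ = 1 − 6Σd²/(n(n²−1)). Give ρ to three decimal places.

Ranks of variable 1: 2, 4, 6, 5, 7, 3, 1
Ranks of variable 2: 3, 2, 4, 7, 5, 1, 6
d = r₁ − r₂: -1, 2, 2, -2, 2, 2, -5
d²: 1, 4, 4, 4, 4, 4, 25; Σd² = 46
ρ = 1 − 6·46/(7·48) = 1 − 276/336 = 0.179

0.179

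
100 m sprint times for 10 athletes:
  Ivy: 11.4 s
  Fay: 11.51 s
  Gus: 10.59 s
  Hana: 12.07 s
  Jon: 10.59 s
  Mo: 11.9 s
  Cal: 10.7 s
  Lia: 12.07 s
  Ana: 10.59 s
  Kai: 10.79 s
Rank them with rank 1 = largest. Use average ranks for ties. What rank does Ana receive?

Sorted (descending): 12.07, 12.07, 11.9, 11.51, 11.4, 10.79, 10.7, 10.59, 10.59, 10.59
The 2 values of 12.07 occupy positions 1–2 → average rank (1+2)/2 = 1.5.
The 3 values of 10.59 occupy positions 8–10 → average rank 9.
Ana has value 10.59 s → rank 9.

9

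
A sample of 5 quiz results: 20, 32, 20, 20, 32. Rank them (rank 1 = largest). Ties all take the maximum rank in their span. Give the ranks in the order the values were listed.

Sorted (descending): 32, 32, 20, 20, 20
The 2 values of 32 occupy positions 1–2 → each gets rank 2.
The 3 values of 20 occupy positions 3–5 → each gets rank 5.

5, 2, 5, 5, 2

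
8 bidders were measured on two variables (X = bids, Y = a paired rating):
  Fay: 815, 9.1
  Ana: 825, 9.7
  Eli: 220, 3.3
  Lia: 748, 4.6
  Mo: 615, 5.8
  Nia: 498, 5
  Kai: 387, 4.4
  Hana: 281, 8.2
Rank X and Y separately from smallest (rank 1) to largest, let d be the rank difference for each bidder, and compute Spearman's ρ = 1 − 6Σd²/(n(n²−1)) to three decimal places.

Ranks of variable 1: 7, 8, 1, 6, 5, 4, 3, 2
Ranks of variable 2: 7, 8, 1, 3, 5, 4, 2, 6
d = r₁ − r₂: 0, 0, 0, 3, 0, 0, 1, -4
d²: 0, 0, 0, 9, 0, 0, 1, 16; Σd² = 26
ρ = 1 − 6·26/(8·63) = 1 − 156/504 = 0.690

0.690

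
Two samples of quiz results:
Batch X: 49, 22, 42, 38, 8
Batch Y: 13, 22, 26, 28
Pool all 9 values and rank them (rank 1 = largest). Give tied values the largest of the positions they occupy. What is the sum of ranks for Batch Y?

Sorted (descending): 49, 42, 38, 28, 26, 22, 22, 13, 8
The 2 values of 22 occupy positions 6–7 → each gets rank 7.
Batch Y values → pooled ranks: 13→8, 22→7, 26→5, 28→4
Rank sum = 8 + 7 + 5 + 4 = 24

24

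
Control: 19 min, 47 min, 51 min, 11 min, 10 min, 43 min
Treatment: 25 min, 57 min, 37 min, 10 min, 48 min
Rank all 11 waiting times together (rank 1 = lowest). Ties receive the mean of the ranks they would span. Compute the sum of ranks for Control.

Sorted (ascending): 10, 10, 11, 19, 25, 37, 43, 47, 48, 51, 57
The 2 values of 10 occupy positions 1–2 → average rank (1+2)/2 = 1.5.
Control values → pooled ranks: 19→4, 47→8, 51→10, 11→3, 10→1.5, 43→7
Rank sum = 4 + 8 + 10 + 3 + 1.5 + 7 = 33.5

33.5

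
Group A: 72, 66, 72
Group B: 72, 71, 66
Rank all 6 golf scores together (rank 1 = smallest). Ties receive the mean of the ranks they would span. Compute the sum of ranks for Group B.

9.5

Sorted (ascending): 66, 66, 71, 72, 72, 72
The 2 values of 66 occupy positions 1–2 → average rank (1+2)/2 = 1.5.
The 3 values of 72 occupy positions 4–6 → average rank 5.
Group B values → pooled ranks: 72→5, 71→3, 66→1.5
Rank sum = 5 + 3 + 1.5 = 9.5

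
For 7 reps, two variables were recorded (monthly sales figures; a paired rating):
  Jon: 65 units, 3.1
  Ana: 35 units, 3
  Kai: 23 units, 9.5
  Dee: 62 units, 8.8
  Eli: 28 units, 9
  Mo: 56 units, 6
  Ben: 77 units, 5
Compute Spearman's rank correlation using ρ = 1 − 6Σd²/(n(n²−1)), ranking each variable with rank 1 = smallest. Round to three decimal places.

Ranks of variable 1: 6, 3, 1, 5, 2, 4, 7
Ranks of variable 2: 2, 1, 7, 5, 6, 4, 3
d = r₁ − r₂: 4, 2, -6, 0, -4, 0, 4
d²: 16, 4, 36, 0, 16, 0, 16; Σd² = 88
ρ = 1 − 6·88/(7·48) = 1 − 528/336 = -0.571

-0.571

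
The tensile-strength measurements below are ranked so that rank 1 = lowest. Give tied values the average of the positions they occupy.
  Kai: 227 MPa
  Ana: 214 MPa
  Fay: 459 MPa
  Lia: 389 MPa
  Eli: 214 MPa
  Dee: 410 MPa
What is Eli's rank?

Sorted (ascending): 214, 214, 227, 389, 410, 459
The 2 values of 214 occupy positions 1–2 → average rank (1+2)/2 = 1.5.
Eli has value 214 MPa → rank 1.5.

1.5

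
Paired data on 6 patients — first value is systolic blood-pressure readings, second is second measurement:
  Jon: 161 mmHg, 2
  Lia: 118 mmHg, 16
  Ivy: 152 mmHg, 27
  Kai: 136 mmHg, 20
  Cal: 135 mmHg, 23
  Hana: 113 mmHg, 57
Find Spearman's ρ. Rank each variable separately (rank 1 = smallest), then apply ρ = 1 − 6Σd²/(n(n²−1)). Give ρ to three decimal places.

Ranks of variable 1: 6, 2, 5, 4, 3, 1
Ranks of variable 2: 1, 2, 5, 3, 4, 6
d = r₁ − r₂: 5, 0, 0, 1, -1, -5
d²: 25, 0, 0, 1, 1, 25; Σd² = 52
ρ = 1 − 6·52/(6·35) = 1 − 312/210 = -0.486

-0.486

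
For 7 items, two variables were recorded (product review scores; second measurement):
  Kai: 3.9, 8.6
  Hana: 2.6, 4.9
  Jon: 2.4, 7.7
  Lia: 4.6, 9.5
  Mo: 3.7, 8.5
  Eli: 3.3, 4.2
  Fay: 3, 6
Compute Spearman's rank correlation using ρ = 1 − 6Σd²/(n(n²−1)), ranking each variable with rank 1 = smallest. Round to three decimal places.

0.679

Ranks of variable 1: 6, 2, 1, 7, 5, 4, 3
Ranks of variable 2: 6, 2, 4, 7, 5, 1, 3
d = r₁ − r₂: 0, 0, -3, 0, 0, 3, 0
d²: 0, 0, 9, 0, 0, 9, 0; Σd² = 18
ρ = 1 − 6·18/(7·48) = 1 − 108/336 = 0.679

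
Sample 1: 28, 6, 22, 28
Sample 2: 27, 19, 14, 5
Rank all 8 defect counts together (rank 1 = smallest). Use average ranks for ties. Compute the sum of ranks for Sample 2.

Sorted (ascending): 5, 6, 14, 19, 22, 27, 28, 28
The 2 values of 28 occupy positions 7–8 → average rank (7+8)/2 = 7.5.
Sample 2 values → pooled ranks: 27→6, 19→4, 14→3, 5→1
Rank sum = 6 + 4 + 3 + 1 = 14

14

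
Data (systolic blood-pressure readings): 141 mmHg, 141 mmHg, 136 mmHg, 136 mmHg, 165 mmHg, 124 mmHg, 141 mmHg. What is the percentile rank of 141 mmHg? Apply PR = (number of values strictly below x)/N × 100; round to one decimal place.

N = 7.
Strictly below 141: 3. Equal to 141: 3.
PR = 3/7 × 100 = 42.9

42.9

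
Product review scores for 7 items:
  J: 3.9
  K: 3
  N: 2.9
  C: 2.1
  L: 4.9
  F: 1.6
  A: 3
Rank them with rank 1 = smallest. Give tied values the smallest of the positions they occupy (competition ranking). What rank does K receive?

Sorted (ascending): 1.6, 2.1, 2.9, 3, 3, 3.9, 4.9
The 2 values of 3 occupy positions 4–5 → each gets rank 4.
K has value 3 → rank 4.

4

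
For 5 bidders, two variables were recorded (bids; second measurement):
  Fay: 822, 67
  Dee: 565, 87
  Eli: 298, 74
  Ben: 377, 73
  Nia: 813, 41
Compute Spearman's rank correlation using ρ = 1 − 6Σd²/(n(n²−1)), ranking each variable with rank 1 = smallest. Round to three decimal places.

Ranks of variable 1: 5, 3, 1, 2, 4
Ranks of variable 2: 2, 5, 4, 3, 1
d = r₁ − r₂: 3, -2, -3, -1, 3
d²: 9, 4, 9, 1, 9; Σd² = 32
ρ = 1 − 6·32/(5·24) = 1 − 192/120 = -0.600

-0.600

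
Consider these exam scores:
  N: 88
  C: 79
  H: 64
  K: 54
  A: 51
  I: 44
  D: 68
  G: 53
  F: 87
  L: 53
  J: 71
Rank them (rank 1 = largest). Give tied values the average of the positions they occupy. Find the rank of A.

10

Sorted (descending): 88, 87, 79, 71, 68, 64, 54, 53, 53, 51, 44
The 2 values of 53 occupy positions 8–9 → average rank (8+9)/2 = 8.5.
A has value 51 → rank 10.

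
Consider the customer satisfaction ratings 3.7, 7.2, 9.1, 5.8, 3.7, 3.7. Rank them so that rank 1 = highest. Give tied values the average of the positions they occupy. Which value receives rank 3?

5.8

Sorted (descending): 9.1, 7.2, 5.8, 3.7, 3.7, 3.7
The 3 values of 3.7 occupy positions 4–6 → average rank 5.
Rank 3 → value 5.8.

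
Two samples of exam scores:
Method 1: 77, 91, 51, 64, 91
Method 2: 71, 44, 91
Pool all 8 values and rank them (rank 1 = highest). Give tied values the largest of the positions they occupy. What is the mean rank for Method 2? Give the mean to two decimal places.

Sorted (descending): 91, 91, 91, 77, 71, 64, 51, 44
The 3 values of 91 occupy positions 1–3 → each gets rank 3.
Method 2 values → pooled ranks: 71→5, 44→8, 91→3
Mean rank = (5 + 8 + 3) / 3 = 5.33

5.33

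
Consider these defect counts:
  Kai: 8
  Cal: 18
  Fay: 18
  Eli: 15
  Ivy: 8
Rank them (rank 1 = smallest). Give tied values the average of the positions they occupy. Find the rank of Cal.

Sorted (ascending): 8, 8, 15, 18, 18
The 2 values of 8 occupy positions 1–2 → average rank (1+2)/2 = 1.5.
The 2 values of 18 occupy positions 4–5 → average rank (4+5)/2 = 4.5.
Cal has value 18 → rank 4.5.

4.5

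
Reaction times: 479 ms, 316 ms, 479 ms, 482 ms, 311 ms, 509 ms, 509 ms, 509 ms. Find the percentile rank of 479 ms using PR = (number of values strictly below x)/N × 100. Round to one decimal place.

N = 8.
Strictly below 479: 2. Equal to 479: 2.
PR = 2/8 × 100 = 25.0

25.0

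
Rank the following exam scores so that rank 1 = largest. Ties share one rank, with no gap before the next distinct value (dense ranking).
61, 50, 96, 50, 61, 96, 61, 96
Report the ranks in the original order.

Sorted (descending): 96, 96, 96, 61, 61, 61, 50, 50
The 3 values of 96 share dense rank 1.
The 3 values of 61 share dense rank 2.
The 2 values of 50 share dense rank 3.

2, 3, 1, 3, 2, 1, 2, 1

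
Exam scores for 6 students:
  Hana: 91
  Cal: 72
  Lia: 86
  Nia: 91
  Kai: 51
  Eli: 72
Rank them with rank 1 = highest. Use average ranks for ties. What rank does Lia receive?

Sorted (descending): 91, 91, 86, 72, 72, 51
The 2 values of 91 occupy positions 1–2 → average rank (1+2)/2 = 1.5.
The 2 values of 72 occupy positions 4–5 → average rank (4+5)/2 = 4.5.
Lia has value 86 → rank 3.

3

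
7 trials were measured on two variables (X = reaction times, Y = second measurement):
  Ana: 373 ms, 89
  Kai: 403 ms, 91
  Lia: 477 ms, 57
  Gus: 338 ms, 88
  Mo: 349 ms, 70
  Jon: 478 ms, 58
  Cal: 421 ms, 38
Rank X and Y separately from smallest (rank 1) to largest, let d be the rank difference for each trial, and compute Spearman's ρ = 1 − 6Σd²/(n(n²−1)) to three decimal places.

-0.536

Ranks of variable 1: 3, 4, 6, 1, 2, 7, 5
Ranks of variable 2: 6, 7, 2, 5, 4, 3, 1
d = r₁ − r₂: -3, -3, 4, -4, -2, 4, 4
d²: 9, 9, 16, 16, 4, 16, 16; Σd² = 86
ρ = 1 − 6·86/(7·48) = 1 − 516/336 = -0.536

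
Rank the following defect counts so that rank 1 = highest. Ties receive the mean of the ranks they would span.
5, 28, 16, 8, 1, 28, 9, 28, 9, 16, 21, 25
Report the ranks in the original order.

11, 2, 6.5, 10, 12, 2, 8.5, 2, 8.5, 6.5, 5, 4

Sorted (descending): 28, 28, 28, 25, 21, 16, 16, 9, 9, 8, 5, 1
The 3 values of 28 occupy positions 1–3 → average rank 2.
The 2 values of 16 occupy positions 6–7 → average rank (6+7)/2 = 6.5.
The 2 values of 9 occupy positions 8–9 → average rank (8+9)/2 = 8.5.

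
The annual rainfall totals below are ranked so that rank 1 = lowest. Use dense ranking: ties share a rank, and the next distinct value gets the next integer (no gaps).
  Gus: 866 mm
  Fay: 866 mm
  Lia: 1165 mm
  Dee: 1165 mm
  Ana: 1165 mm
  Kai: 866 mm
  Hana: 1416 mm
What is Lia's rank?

2

Sorted (ascending): 866, 866, 866, 1165, 1165, 1165, 1416
The 3 values of 866 share dense rank 1.
The 3 values of 1165 share dense rank 2.
Remaining distinct values take the next consecutive integers.
Lia has value 1165 mm → rank 2.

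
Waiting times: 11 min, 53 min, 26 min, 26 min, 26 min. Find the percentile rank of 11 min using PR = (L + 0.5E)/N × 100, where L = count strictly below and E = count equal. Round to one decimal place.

N = 5.
Strictly below 11: 0. Equal to 11: 1.
PR = (0 + 0.5·1)/5 × 100 = 10.0

10.0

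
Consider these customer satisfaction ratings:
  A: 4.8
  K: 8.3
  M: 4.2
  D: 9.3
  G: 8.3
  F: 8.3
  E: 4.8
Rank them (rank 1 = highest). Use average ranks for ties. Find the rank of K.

3

Sorted (descending): 9.3, 8.3, 8.3, 8.3, 4.8, 4.8, 4.2
The 3 values of 8.3 occupy positions 2–4 → average rank 3.
The 2 values of 4.8 occupy positions 5–6 → average rank (5+6)/2 = 5.5.
K has value 8.3 → rank 3.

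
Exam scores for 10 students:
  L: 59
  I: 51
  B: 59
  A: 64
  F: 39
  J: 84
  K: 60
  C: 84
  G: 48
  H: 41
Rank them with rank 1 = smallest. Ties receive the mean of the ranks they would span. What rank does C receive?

Sorted (ascending): 39, 41, 48, 51, 59, 59, 60, 64, 84, 84
The 2 values of 59 occupy positions 5–6 → average rank (5+6)/2 = 5.5.
The 2 values of 84 occupy positions 9–10 → average rank (9+10)/2 = 9.5.
C has value 84 → rank 9.5.

9.5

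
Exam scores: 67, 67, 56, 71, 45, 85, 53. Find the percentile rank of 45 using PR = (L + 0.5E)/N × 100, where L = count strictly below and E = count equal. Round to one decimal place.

N = 7.
Strictly below 45: 0. Equal to 45: 1.
PR = (0 + 0.5·1)/7 × 100 = 7.1

7.1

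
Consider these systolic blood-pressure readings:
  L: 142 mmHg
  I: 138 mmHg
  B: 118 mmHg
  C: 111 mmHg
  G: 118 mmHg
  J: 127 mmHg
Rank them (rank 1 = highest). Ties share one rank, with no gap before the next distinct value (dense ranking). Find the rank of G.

Sorted (descending): 142, 138, 127, 118, 118, 111
The 2 values of 118 share dense rank 4.
Remaining distinct values take the next consecutive integers.
G has value 118 mmHg → rank 4.

4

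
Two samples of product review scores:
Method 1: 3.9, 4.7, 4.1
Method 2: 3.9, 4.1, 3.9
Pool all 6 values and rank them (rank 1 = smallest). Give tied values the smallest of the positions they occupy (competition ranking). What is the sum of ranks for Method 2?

Sorted (ascending): 3.9, 3.9, 3.9, 4.1, 4.1, 4.7
The 3 values of 3.9 occupy positions 1–3 → each gets rank 1.
The 2 values of 4.1 occupy positions 4–5 → each gets rank 4.
Method 2 values → pooled ranks: 3.9→1, 4.1→4, 3.9→1
Rank sum = 1 + 4 + 1 = 6

6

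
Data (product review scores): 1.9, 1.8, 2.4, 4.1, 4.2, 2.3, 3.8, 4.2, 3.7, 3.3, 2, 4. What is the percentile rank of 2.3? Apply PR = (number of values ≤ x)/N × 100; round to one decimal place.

N = 12.
Strictly below 2.3: 3. Equal to 2.3: 1.
PR = 4/12 × 100 = 33.3

33.3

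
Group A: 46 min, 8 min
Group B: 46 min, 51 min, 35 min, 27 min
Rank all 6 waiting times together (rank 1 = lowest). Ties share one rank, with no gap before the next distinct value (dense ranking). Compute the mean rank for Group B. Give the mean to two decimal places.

Sorted (ascending): 8, 27, 35, 46, 46, 51
The 2 values of 46 share dense rank 4.
Remaining distinct values take the next consecutive integers.
Group B values → pooled ranks: 46→4, 51→5, 35→3, 27→2
Mean rank = (4 + 5 + 3 + 2) / 4 = 3.50

3.50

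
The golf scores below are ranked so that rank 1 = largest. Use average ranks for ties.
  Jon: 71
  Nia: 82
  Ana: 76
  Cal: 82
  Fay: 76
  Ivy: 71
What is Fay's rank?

Sorted (descending): 82, 82, 76, 76, 71, 71
The 2 values of 82 occupy positions 1–2 → average rank (1+2)/2 = 1.5.
The 2 values of 76 occupy positions 3–4 → average rank (3+4)/2 = 3.5.
The 2 values of 71 occupy positions 5–6 → average rank (5+6)/2 = 5.5.
Fay has value 76 → rank 3.5.

3.5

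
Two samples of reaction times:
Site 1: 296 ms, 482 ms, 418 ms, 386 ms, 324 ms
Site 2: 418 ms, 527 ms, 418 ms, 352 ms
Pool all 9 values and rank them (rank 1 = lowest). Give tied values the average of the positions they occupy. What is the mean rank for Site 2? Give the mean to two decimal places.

Sorted (ascending): 296, 324, 352, 386, 418, 418, 418, 482, 527
The 3 values of 418 occupy positions 5–7 → average rank 6.
Site 2 values → pooled ranks: 418→6, 527→9, 418→6, 352→3
Mean rank = (6 + 9 + 6 + 3) / 4 = 6.00

6.00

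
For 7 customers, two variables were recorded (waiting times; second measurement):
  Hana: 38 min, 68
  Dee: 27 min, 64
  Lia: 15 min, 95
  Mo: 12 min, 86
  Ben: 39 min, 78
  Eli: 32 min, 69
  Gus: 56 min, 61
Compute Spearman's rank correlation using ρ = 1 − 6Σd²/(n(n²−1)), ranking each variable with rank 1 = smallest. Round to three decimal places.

-0.643

Ranks of variable 1: 5, 3, 2, 1, 6, 4, 7
Ranks of variable 2: 3, 2, 7, 6, 5, 4, 1
d = r₁ − r₂: 2, 1, -5, -5, 1, 0, 6
d²: 4, 1, 25, 25, 1, 0, 36; Σd² = 92
ρ = 1 − 6·92/(7·48) = 1 − 552/336 = -0.643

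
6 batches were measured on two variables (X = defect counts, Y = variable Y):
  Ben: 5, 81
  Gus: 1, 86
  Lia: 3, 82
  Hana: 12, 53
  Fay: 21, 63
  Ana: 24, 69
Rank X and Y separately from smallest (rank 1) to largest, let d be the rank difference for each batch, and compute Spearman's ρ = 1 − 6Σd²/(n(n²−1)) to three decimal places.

-0.771

Ranks of variable 1: 3, 1, 2, 4, 5, 6
Ranks of variable 2: 4, 6, 5, 1, 2, 3
d = r₁ − r₂: -1, -5, -3, 3, 3, 3
d²: 1, 25, 9, 9, 9, 9; Σd² = 62
ρ = 1 − 6·62/(6·35) = 1 − 372/210 = -0.771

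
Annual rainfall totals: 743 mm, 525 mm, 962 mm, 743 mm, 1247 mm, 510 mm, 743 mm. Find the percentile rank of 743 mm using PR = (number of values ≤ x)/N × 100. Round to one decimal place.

N = 7.
Strictly below 743: 2. Equal to 743: 3.
PR = 5/7 × 100 = 71.4

71.4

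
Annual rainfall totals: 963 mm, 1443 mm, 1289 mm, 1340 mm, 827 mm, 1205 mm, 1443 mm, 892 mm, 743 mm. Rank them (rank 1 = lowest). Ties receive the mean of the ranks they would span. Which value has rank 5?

Sorted (ascending): 743, 827, 892, 963, 1205, 1289, 1340, 1443, 1443
The 2 values of 1443 occupy positions 8–9 → average rank (8+9)/2 = 8.5.
Rank 5 → value 1205.

1205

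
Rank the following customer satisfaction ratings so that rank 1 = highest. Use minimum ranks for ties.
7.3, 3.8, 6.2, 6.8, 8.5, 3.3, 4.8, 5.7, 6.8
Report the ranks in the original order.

2, 8, 5, 3, 1, 9, 7, 6, 3

Sorted (descending): 8.5, 7.3, 6.8, 6.8, 6.2, 5.7, 4.8, 3.8, 3.3
The 2 values of 6.8 occupy positions 3–4 → each gets rank 3.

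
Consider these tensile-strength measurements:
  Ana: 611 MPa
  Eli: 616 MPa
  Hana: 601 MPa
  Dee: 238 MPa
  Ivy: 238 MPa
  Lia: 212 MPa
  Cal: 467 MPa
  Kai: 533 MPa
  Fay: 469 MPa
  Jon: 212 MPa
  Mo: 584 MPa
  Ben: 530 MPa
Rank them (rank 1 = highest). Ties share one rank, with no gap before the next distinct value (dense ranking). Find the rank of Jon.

Sorted (descending): 616, 611, 601, 584, 533, 530, 469, 467, 238, 238, 212, 212
The 2 values of 238 share dense rank 9.
The 2 values of 212 share dense rank 10.
Remaining distinct values take the next consecutive integers.
Jon has value 212 MPa → rank 10.

10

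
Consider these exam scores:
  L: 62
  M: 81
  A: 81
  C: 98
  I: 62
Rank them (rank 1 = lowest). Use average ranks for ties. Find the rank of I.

1.5

Sorted (ascending): 62, 62, 81, 81, 98
The 2 values of 62 occupy positions 1–2 → average rank (1+2)/2 = 1.5.
The 2 values of 81 occupy positions 3–4 → average rank (3+4)/2 = 3.5.
I has value 62 → rank 1.5.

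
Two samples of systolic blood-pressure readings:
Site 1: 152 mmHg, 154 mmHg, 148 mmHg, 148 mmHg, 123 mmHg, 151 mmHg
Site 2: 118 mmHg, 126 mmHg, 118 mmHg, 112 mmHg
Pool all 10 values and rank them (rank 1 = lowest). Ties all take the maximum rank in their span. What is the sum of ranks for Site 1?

Sorted (ascending): 112, 118, 118, 123, 126, 148, 148, 151, 152, 154
The 2 values of 118 occupy positions 2–3 → each gets rank 3.
The 2 values of 148 occupy positions 6–7 → each gets rank 7.
Site 1 values → pooled ranks: 152→9, 154→10, 148→7, 148→7, 123→4, 151→8
Rank sum = 9 + 10 + 7 + 7 + 4 + 8 = 45

45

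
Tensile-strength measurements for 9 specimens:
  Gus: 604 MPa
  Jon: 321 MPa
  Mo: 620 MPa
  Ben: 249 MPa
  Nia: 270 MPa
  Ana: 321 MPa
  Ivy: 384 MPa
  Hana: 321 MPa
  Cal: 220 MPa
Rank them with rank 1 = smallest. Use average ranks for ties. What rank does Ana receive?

5

Sorted (ascending): 220, 249, 270, 321, 321, 321, 384, 604, 620
The 3 values of 321 occupy positions 4–6 → average rank 5.
Ana has value 321 MPa → rank 5.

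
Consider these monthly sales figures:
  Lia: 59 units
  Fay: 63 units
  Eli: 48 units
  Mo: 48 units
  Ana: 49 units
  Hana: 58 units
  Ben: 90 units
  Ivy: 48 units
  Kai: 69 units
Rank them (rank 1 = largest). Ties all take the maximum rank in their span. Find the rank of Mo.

Sorted (descending): 90, 69, 63, 59, 58, 49, 48, 48, 48
The 3 values of 48 occupy positions 7–9 → each gets rank 9.
Mo has value 48 units → rank 9.

9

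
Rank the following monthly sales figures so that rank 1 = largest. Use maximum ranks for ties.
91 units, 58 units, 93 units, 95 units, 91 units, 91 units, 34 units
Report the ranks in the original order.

Sorted (descending): 95, 93, 91, 91, 91, 58, 34
The 3 values of 91 occupy positions 3–5 → each gets rank 5.

5, 6, 2, 1, 5, 5, 7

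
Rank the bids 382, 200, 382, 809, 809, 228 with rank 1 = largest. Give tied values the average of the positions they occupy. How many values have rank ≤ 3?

2

Sorted (descending): 809, 809, 382, 382, 228, 200
The 2 values of 809 occupy positions 1–2 → average rank (1+2)/2 = 1.5.
The 2 values of 382 occupy positions 3–4 → average rank (3+4)/2 = 3.5.
Ranks ≤ 3: {1.5, 1.5} → 2 values.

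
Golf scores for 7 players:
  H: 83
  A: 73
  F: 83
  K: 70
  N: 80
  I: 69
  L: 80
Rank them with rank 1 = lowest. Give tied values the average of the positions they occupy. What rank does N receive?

4.5

Sorted (ascending): 69, 70, 73, 80, 80, 83, 83
The 2 values of 80 occupy positions 4–5 → average rank (4+5)/2 = 4.5.
The 2 values of 83 occupy positions 6–7 → average rank (6+7)/2 = 6.5.
N has value 80 → rank 4.5.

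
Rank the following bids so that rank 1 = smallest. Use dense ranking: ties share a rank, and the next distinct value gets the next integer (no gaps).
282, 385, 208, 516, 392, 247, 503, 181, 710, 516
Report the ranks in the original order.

4, 5, 2, 8, 6, 3, 7, 1, 9, 8

Sorted (ascending): 181, 208, 247, 282, 385, 392, 503, 516, 516, 710
The 2 values of 516 share dense rank 8.
Remaining distinct values take the next consecutive integers.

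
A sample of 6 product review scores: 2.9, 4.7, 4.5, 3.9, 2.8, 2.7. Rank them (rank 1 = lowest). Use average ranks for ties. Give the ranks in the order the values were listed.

3, 6, 5, 4, 2, 1

Sorted (ascending): 2.7, 2.8, 2.9, 3.9, 4.5, 4.7
No ties — each value takes its position as its rank.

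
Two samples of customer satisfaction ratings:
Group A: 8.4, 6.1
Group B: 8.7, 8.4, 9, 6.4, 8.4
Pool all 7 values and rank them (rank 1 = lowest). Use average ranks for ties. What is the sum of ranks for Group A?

5

Sorted (ascending): 6.1, 6.4, 8.4, 8.4, 8.4, 8.7, 9
The 3 values of 8.4 occupy positions 3–5 → average rank 4.
Group A values → pooled ranks: 8.4→4, 6.1→1
Rank sum = 4 + 1 = 5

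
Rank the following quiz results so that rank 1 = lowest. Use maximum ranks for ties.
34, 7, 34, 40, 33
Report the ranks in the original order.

Sorted (ascending): 7, 33, 34, 34, 40
The 2 values of 34 occupy positions 3–4 → each gets rank 4.

4, 1, 4, 5, 2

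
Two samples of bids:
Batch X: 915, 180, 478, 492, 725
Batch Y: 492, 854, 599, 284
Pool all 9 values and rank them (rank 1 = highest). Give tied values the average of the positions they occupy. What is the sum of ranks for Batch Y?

Sorted (descending): 915, 854, 725, 599, 492, 492, 478, 284, 180
The 2 values of 492 occupy positions 5–6 → average rank (5+6)/2 = 5.5.
Batch Y values → pooled ranks: 492→5.5, 854→2, 599→4, 284→8
Rank sum = 5.5 + 2 + 4 + 8 = 19.5

19.5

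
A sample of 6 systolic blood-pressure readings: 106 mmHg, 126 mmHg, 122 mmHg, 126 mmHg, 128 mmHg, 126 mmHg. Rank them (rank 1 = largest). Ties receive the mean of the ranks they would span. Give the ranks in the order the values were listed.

6, 3, 5, 3, 1, 3

Sorted (descending): 128, 126, 126, 126, 122, 106
The 3 values of 126 occupy positions 2–4 → average rank 3.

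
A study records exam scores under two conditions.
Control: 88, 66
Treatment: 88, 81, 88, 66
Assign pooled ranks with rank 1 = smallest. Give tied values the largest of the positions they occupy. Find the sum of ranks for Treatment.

Sorted (ascending): 66, 66, 81, 88, 88, 88
The 2 values of 66 occupy positions 1–2 → each gets rank 2.
The 3 values of 88 occupy positions 4–6 → each gets rank 6.
Treatment values → pooled ranks: 88→6, 81→3, 88→6, 66→2
Rank sum = 6 + 3 + 6 + 2 = 17

17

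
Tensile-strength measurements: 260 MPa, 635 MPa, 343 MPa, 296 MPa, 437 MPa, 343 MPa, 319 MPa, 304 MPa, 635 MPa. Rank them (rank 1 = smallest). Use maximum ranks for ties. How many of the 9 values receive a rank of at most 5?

Sorted (ascending): 260, 296, 304, 319, 343, 343, 437, 635, 635
The 2 values of 343 occupy positions 5–6 → each gets rank 6.
The 2 values of 635 occupy positions 8–9 → each gets rank 9.
Ranks ≤ 5: {1, 2, 3, 4} → 4 values.

4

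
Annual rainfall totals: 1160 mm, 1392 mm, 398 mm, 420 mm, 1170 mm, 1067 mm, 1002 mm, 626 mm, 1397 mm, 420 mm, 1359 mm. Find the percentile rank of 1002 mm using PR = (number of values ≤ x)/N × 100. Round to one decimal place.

N = 11.
Strictly below 1002: 4. Equal to 1002: 1.
PR = 5/11 × 100 = 45.5

45.5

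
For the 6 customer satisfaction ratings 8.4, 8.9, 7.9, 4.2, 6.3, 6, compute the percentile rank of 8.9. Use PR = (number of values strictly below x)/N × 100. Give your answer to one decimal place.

N = 6.
Strictly below 8.9: 5. Equal to 8.9: 1.
PR = 5/6 × 100 = 83.3

83.3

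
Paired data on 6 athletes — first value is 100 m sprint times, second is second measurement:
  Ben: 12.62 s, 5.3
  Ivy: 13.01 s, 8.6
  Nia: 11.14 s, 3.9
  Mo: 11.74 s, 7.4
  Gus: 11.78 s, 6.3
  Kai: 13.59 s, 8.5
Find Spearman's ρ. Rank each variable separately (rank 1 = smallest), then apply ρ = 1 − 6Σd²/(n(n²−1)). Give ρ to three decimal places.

0.714

Ranks of variable 1: 4, 5, 1, 2, 3, 6
Ranks of variable 2: 2, 6, 1, 4, 3, 5
d = r₁ − r₂: 2, -1, 0, -2, 0, 1
d²: 4, 1, 0, 4, 0, 1; Σd² = 10
ρ = 1 − 6·10/(6·35) = 1 − 60/210 = 0.714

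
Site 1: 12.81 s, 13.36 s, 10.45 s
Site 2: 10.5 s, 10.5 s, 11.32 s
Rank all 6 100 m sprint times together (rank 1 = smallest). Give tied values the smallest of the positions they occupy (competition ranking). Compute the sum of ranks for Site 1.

Sorted (ascending): 10.45, 10.5, 10.5, 11.32, 12.81, 13.36
The 2 values of 10.5 occupy positions 2–3 → each gets rank 2.
Site 1 values → pooled ranks: 12.81→5, 13.36→6, 10.45→1
Rank sum = 5 + 6 + 1 = 12

12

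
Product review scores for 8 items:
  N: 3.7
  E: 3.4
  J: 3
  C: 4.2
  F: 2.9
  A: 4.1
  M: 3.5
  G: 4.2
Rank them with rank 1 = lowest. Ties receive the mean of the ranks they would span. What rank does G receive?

Sorted (ascending): 2.9, 3, 3.4, 3.5, 3.7, 4.1, 4.2, 4.2
The 2 values of 4.2 occupy positions 7–8 → average rank (7+8)/2 = 7.5.
G has value 4.2 → rank 7.5.

7.5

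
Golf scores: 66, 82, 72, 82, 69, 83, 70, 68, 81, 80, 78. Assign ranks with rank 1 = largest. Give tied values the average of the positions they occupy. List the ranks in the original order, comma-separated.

11, 2.5, 7, 2.5, 9, 1, 8, 10, 4, 5, 6

Sorted (descending): 83, 82, 82, 81, 80, 78, 72, 70, 69, 68, 66
The 2 values of 82 occupy positions 2–3 → average rank (2+3)/2 = 2.5.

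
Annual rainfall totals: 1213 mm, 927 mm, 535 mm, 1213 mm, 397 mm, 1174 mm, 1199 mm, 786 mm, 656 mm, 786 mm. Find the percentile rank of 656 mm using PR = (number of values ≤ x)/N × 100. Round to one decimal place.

N = 10.
Strictly below 656: 2. Equal to 656: 1.
PR = 3/10 × 100 = 30.0

30.0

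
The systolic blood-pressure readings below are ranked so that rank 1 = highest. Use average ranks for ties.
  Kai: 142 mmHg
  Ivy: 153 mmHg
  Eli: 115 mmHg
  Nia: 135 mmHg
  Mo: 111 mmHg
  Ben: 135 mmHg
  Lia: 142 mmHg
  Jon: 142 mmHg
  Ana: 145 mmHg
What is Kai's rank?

4

Sorted (descending): 153, 145, 142, 142, 142, 135, 135, 115, 111
The 3 values of 142 occupy positions 3–5 → average rank 4.
The 2 values of 135 occupy positions 6–7 → average rank (6+7)/2 = 6.5.
Kai has value 142 mmHg → rank 4.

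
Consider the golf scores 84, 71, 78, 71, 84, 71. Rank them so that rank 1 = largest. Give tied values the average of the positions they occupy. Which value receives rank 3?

Sorted (descending): 84, 84, 78, 71, 71, 71
The 2 values of 84 occupy positions 1–2 → average rank (1+2)/2 = 1.5.
The 3 values of 71 occupy positions 4–6 → average rank 5.
Rank 3 → value 78.

78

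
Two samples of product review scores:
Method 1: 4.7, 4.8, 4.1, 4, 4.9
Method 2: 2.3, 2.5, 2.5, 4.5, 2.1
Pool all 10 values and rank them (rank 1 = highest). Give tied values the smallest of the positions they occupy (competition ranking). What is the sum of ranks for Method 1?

17

Sorted (descending): 4.9, 4.8, 4.7, 4.5, 4.1, 4, 2.5, 2.5, 2.3, 2.1
The 2 values of 2.5 occupy positions 7–8 → each gets rank 7.
Method 1 values → pooled ranks: 4.7→3, 4.8→2, 4.1→5, 4→6, 4.9→1
Rank sum = 3 + 2 + 5 + 6 + 1 = 17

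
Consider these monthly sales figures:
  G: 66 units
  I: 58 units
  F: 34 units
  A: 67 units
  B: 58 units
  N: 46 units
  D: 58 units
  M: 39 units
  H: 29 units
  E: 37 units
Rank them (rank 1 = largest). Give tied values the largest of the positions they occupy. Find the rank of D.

Sorted (descending): 67, 66, 58, 58, 58, 46, 39, 37, 34, 29
The 3 values of 58 occupy positions 3–5 → each gets rank 5.
D has value 58 units → rank 5.

5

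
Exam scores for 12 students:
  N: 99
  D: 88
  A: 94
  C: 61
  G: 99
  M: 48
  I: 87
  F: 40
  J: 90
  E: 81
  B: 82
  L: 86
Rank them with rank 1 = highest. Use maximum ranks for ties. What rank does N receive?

2

Sorted (descending): 99, 99, 94, 90, 88, 87, 86, 82, 81, 61, 48, 40
The 2 values of 99 occupy positions 1–2 → each gets rank 2.
N has value 99 → rank 2.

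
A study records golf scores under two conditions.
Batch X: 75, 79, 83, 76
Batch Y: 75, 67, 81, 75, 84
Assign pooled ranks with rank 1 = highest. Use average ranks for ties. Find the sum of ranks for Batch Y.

27

Sorted (descending): 84, 83, 81, 79, 76, 75, 75, 75, 67
The 3 values of 75 occupy positions 6–8 → average rank 7.
Batch Y values → pooled ranks: 75→7, 67→9, 81→3, 75→7, 84→1
Rank sum = 7 + 9 + 3 + 7 + 1 = 27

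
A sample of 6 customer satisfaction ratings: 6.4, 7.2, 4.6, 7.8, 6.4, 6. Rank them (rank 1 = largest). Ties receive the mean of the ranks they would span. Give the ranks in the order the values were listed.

3.5, 2, 6, 1, 3.5, 5

Sorted (descending): 7.8, 7.2, 6.4, 6.4, 6, 4.6
The 2 values of 6.4 occupy positions 3–4 → average rank (3+4)/2 = 3.5.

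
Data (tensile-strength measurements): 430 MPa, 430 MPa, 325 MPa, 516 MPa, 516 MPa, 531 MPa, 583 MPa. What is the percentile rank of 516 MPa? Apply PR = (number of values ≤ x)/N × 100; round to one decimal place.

N = 7.
Strictly below 516: 3. Equal to 516: 2.
PR = 5/7 × 100 = 71.4

71.4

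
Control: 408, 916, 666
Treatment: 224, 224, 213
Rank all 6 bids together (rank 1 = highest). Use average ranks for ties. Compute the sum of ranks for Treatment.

Sorted (descending): 916, 666, 408, 224, 224, 213
The 2 values of 224 occupy positions 4–5 → average rank (4+5)/2 = 4.5.
Treatment values → pooled ranks: 224→4.5, 224→4.5, 213→6
Rank sum = 4.5 + 4.5 + 6 = 15

15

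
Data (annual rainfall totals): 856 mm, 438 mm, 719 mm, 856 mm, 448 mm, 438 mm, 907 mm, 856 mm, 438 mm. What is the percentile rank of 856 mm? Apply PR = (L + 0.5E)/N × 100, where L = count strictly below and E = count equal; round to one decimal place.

N = 9.
Strictly below 856: 5. Equal to 856: 3.
PR = (5 + 0.5·3)/9 × 100 = 72.2

72.2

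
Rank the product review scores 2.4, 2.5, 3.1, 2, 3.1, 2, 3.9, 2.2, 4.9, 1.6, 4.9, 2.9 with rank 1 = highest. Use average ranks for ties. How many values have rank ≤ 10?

9

Sorted (descending): 4.9, 4.9, 3.9, 3.1, 3.1, 2.9, 2.5, 2.4, 2.2, 2, 2, 1.6
The 2 values of 4.9 occupy positions 1–2 → average rank (1+2)/2 = 1.5.
The 2 values of 3.1 occupy positions 4–5 → average rank (4+5)/2 = 4.5.
The 2 values of 2 occupy positions 10–11 → average rank (10+11)/2 = 10.5.
Ranks ≤ 10: {1.5, 1.5, 3, 4.5, 4.5, 6, 7, 8, 9} → 9 values.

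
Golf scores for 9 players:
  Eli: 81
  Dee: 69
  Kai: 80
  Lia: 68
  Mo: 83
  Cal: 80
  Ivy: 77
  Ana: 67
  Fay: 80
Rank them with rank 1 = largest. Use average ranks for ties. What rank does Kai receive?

Sorted (descending): 83, 81, 80, 80, 80, 77, 69, 68, 67
The 3 values of 80 occupy positions 3–5 → average rank 4.
Kai has value 80 → rank 4.

4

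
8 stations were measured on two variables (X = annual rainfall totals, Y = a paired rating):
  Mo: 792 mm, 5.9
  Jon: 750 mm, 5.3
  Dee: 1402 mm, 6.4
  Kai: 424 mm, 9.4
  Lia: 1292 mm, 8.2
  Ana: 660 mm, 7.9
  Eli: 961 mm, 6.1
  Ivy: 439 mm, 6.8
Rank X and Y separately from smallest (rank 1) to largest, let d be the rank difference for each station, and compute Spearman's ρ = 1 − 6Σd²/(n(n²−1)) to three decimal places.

-0.310

Ranks of variable 1: 5, 4, 8, 1, 7, 3, 6, 2
Ranks of variable 2: 2, 1, 4, 8, 7, 6, 3, 5
d = r₁ − r₂: 3, 3, 4, -7, 0, -3, 3, -3
d²: 9, 9, 16, 49, 0, 9, 9, 9; Σd² = 110
ρ = 1 − 6·110/(8·63) = 1 − 660/504 = -0.310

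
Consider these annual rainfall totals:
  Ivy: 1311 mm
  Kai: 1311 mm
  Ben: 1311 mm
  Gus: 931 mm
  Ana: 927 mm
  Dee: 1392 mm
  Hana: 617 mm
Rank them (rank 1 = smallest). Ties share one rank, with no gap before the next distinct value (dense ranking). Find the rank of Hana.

1

Sorted (ascending): 617, 927, 931, 1311, 1311, 1311, 1392
The 3 values of 1311 share dense rank 4.
Remaining distinct values take the next consecutive integers.
Hana has value 617 mm → rank 1.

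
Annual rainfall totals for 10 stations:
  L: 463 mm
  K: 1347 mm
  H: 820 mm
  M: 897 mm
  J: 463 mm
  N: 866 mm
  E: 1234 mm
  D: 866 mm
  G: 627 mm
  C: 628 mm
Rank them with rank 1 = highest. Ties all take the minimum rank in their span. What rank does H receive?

Sorted (descending): 1347, 1234, 897, 866, 866, 820, 628, 627, 463, 463
The 2 values of 866 occupy positions 4–5 → each gets rank 4.
The 2 values of 463 occupy positions 9–10 → each gets rank 9.
H has value 820 mm → rank 6.

6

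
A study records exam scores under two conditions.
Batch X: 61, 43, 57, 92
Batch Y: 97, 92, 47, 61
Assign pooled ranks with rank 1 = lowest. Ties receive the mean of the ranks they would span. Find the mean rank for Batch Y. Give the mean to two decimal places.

Sorted (ascending): 43, 47, 57, 61, 61, 92, 92, 97
The 2 values of 61 occupy positions 4–5 → average rank (4+5)/2 = 4.5.
The 2 values of 92 occupy positions 6–7 → average rank (6+7)/2 = 6.5.
Batch Y values → pooled ranks: 97→8, 92→6.5, 47→2, 61→4.5
Mean rank = (8 + 6.5 + 2 + 4.5) / 4 = 5.25

5.25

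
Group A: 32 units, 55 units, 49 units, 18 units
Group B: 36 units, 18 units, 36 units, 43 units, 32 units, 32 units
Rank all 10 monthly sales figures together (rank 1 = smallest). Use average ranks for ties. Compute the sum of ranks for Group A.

24.5

Sorted (ascending): 18, 18, 32, 32, 32, 36, 36, 43, 49, 55
The 2 values of 18 occupy positions 1–2 → average rank (1+2)/2 = 1.5.
The 3 values of 32 occupy positions 3–5 → average rank 4.
The 2 values of 36 occupy positions 6–7 → average rank (6+7)/2 = 6.5.
Group A values → pooled ranks: 32→4, 55→10, 49→9, 18→1.5
Rank sum = 4 + 10 + 9 + 1.5 = 24.5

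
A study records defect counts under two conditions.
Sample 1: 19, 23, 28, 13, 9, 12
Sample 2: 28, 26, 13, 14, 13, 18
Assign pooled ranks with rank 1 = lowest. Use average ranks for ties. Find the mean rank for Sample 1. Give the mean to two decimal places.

5.92

Sorted (ascending): 9, 12, 13, 13, 13, 14, 18, 19, 23, 26, 28, 28
The 3 values of 13 occupy positions 3–5 → average rank 4.
The 2 values of 28 occupy positions 11–12 → average rank (11+12)/2 = 11.5.
Sample 1 values → pooled ranks: 19→8, 23→9, 28→11.5, 13→4, 9→1, 12→2
Mean rank = (8 + 9 + 11.5 + 4 + 1 + 2) / 6 = 5.92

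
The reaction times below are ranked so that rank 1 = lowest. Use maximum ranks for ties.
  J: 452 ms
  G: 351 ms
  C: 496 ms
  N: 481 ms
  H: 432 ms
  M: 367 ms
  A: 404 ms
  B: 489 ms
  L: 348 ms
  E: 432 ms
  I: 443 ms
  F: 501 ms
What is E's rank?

Sorted (ascending): 348, 351, 367, 404, 432, 432, 443, 452, 481, 489, 496, 501
The 2 values of 432 occupy positions 5–6 → each gets rank 6.
E has value 432 ms → rank 6.

6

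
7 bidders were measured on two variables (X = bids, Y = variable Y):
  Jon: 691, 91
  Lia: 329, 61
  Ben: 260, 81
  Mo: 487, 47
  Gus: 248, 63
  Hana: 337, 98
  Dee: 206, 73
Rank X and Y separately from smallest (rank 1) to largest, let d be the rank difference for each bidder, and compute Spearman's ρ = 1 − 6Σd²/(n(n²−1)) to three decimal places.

0.143

Ranks of variable 1: 7, 4, 3, 6, 2, 5, 1
Ranks of variable 2: 6, 2, 5, 1, 3, 7, 4
d = r₁ − r₂: 1, 2, -2, 5, -1, -2, -3
d²: 1, 4, 4, 25, 1, 4, 9; Σd² = 48
ρ = 1 − 6·48/(7·48) = 1 − 288/336 = 0.143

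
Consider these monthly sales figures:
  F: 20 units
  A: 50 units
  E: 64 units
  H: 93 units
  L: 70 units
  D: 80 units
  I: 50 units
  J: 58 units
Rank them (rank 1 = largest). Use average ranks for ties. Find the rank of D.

Sorted (descending): 93, 80, 70, 64, 58, 50, 50, 20
The 2 values of 50 occupy positions 6–7 → average rank (6+7)/2 = 6.5.
D has value 80 units → rank 2.

2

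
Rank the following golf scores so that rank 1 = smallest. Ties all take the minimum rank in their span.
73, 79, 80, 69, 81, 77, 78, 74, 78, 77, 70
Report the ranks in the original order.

Sorted (ascending): 69, 70, 73, 74, 77, 77, 78, 78, 79, 80, 81
The 2 values of 77 occupy positions 5–6 → each gets rank 5.
The 2 values of 78 occupy positions 7–8 → each gets rank 7.

3, 9, 10, 1, 11, 5, 7, 4, 7, 5, 2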